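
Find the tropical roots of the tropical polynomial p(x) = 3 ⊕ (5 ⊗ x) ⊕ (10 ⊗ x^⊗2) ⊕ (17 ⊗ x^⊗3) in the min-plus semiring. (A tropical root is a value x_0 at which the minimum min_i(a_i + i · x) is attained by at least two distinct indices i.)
Roots: {-7, -5, -2}

Each tropical root is a break point of the lower envelope of the lines y = a_i + i · x (there are 4 lines, with slopes 0, 1, ..., 3). Only the lines that attain the minimum somewhere contribute to roots; other lines are dominated. Here the surviving (envelope) indices are i = 3, i = 2, i = 1, i = 0.
Intersections between consecutive envelope lines give the roots: for adjacent envelope indices i < j the intersection is x = (a_i − a_j) / (j − i). Reading off the sorted break points: {-7, -5, -2}.
Verification: at each break x_0, at least two indices attain the minimum of min_i(a_i + i · x_0).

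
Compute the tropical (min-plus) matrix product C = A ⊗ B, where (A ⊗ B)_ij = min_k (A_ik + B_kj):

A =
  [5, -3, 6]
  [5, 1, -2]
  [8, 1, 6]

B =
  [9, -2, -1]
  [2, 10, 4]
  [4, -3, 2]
A ⊗ B =
  [-1, 3, 1]
  [2, -5, 0]
  [3, 3, 5]

Apply the min-plus product entry-by-entry:
  C[0][0] = min over k of (A[0][0] + B[0][0] = 5 + 9 = 14, A[0][1] + B[1][0] = -3 + 2 = -1, A[0][2] + B[2][0] = 6 + 4 = 10) = -1 (attained at k = 1)
  C[0][1] = min over k of (A[0][0] + B[0][1] = 5 + -2 = 3, A[0][1] + B[1][1] = -3 + 10 = 7, A[0][2] + B[2][1] = 6 + -3 = 3) = 3 (attained at k = 0)
  C[0][2] = min over k of (A[0][0] + B[0][2] = 5 + -1 = 4, A[0][1] + B[1][2] = -3 + 4 = 1, A[0][2] + B[2][2] = 6 + 2 = 8) = 1 (attained at k = 1)
  C[1][0] = min over k of (A[1][0] + B[0][0] = 5 + 9 = 14, A[1][1] + B[1][0] = 1 + 2 = 3, A[1][2] + B[2][0] = -2 + 4 = 2) = 2 (attained at k = 2)
  C[1][1] = min over k of (A[1][0] + B[0][1] = 5 + -2 = 3, A[1][1] + B[1][1] = 1 + 10 = 11, A[1][2] + B[2][1] = -2 + -3 = -5) = -5 (attained at k = 2)
  C[1][2] = min over k of (A[1][0] + B[0][2] = 5 + -1 = 4, A[1][1] + B[1][2] = 1 + 4 = 5, A[1][2] + B[2][2] = -2 + 2 = 0) = 0 (attained at k = 2)
  C[2][0] = min over k of (A[2][0] + B[0][0] = 8 + 9 = 17, A[2][1] + B[1][0] = 1 + 2 = 3, A[2][2] + B[2][0] = 6 + 4 = 10) = 3 (attained at k = 1)
  C[2][1] = min over k of (A[2][0] + B[0][1] = 8 + -2 = 6, A[2][1] + B[1][1] = 1 + 10 = 11, A[2][2] + B[2][1] = 6 + -3 = 3) = 3 (attained at k = 2)
  C[2][2] = min over k of (A[2][0] + B[0][2] = 8 + -1 = 7, A[2][1] + B[1][2] = 1 + 4 = 5, A[2][2] + B[2][2] = 6 + 2 = 8) = 5 (attained at k = 1)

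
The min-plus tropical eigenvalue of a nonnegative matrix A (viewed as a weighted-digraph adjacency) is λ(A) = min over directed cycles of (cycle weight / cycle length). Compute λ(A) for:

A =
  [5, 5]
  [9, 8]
λ(A) = 5

Enumerate directed cycles and compute their means (weight / length). Sample:
  cycle 0 → 0: weight = 5, length = 1, mean = 5/1 ≈ 5.000
  cycle 1 → 1: weight = 8, length = 1, mean = 8/1 ≈ 8.000
  cycle 0 → 1 → 0: weight = 14, length = 2, mean = 14/2 ≈ 7.000
  cycle 1 → 0 → 1: weight = 14, length = 2, mean = 14/2 ≈ 7.000
Minimum mean = 5.000, attained e.g. along the cycle 0 → 0 with weight 5 and length 1. So λ(A) = 5/1 = 5.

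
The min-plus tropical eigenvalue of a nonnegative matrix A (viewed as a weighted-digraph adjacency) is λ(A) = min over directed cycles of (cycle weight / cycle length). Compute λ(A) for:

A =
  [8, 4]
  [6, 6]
λ(A) = 5

Enumerate directed cycles and compute their means (weight / length). Sample:
  cycle 0 → 0: weight = 8, length = 1, mean = 8/1 ≈ 8.000
  cycle 1 → 1: weight = 6, length = 1, mean = 6/1 ≈ 6.000
  cycle 0 → 1 → 0: weight = 10, length = 2, mean = 10/2 ≈ 5.000
  cycle 1 → 0 → 1: weight = 10, length = 2, mean = 10/2 ≈ 5.000
Minimum mean = 5.000, attained e.g. along the cycle 0 → 1 → 0 with weight 10 and length 2. So λ(A) = 10/2 = 5.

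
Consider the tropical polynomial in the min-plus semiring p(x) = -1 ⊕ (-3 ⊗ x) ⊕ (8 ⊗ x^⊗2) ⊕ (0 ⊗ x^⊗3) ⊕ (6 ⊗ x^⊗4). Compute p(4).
p(4) = -1

A tropical monomial a ⊗ x^⊗i evaluates to a + i · x. Evaluating each term at x = 4:
  Term 0 contributes -1 + 0 · 4 = -1
  Term 1 contributes -3 + 1 · 4 = 1
  Term 2 contributes 8 + 2 · 4 = 16
  Term 3 contributes 0 + 3 · 4 = 12
  Term 4 contributes 6 + 4 · 4 = 22
p(4) = ⊕ of these = min[-1, 1, 16, 12, 22] = -1.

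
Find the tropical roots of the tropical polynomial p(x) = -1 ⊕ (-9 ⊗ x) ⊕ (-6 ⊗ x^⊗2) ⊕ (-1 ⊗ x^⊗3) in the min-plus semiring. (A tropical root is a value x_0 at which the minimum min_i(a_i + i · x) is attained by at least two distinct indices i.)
Roots: {-5, -3, 8}

Each tropical root is a break point of the lower envelope of the lines y = a_i + i · x (there are 4 lines, with slopes 0, 1, ..., 3). Only the lines that attain the minimum somewhere contribute to roots; other lines are dominated. Here the surviving (envelope) indices are i = 3, i = 2, i = 1, i = 0.
Intersections between consecutive envelope lines give the roots: for adjacent envelope indices i < j the intersection is x = (a_i − a_j) / (j − i). Reading off the sorted break points: {-5, -3, 8}.
Verification: at each break x_0, at least two indices attain the minimum of min_i(a_i + i · x_0).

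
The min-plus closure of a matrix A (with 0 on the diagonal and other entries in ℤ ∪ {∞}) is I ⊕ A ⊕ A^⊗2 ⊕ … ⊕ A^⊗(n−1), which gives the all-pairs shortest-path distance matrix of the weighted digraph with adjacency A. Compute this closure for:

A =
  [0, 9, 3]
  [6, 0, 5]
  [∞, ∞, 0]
Closure =
  [0, 9, 3]
  [6, 0, 5]
  [∞, ∞, 0]

This is the Floyd-Warshall all-pairs shortest-path computation. For each intermediate vertex k = 0, 1, …, 2, update dist[i][j] ← min(dist[i][j], dist[i][k] + dist[k][j]). The final matrix gives, for each (i, j), the minimum total weight of any directed path from i to j (possibly empty when i = j).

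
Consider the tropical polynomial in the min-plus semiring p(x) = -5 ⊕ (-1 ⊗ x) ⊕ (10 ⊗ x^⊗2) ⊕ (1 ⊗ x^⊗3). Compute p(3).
p(3) = -5

A tropical monomial a ⊗ x^⊗i evaluates to a + i · x. Evaluating each term at x = 3:
  Term 0 contributes -5 + 0 · 3 = -5
  Term 1 contributes -1 + 1 · 3 = 2
  Term 2 contributes 10 + 2 · 3 = 16
  Term 3 contributes 1 + 3 · 3 = 10
p(3) = ⊕ of these = min[-5, 2, 16, 10] = -5.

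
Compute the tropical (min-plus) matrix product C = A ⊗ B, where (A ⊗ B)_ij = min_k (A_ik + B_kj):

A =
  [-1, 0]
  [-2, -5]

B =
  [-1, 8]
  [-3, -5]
A ⊗ B =
  [-3, -5]
  [-8, -10]

Apply the min-plus product entry-by-entry:
  C[0][0] = min over k of (A[0][0] + B[0][0] = -1 + -1 = -2, A[0][1] + B[1][0] = 0 + -3 = -3) = -3 (attained at k = 1)
  C[0][1] = min over k of (A[0][0] + B[0][1] = -1 + 8 = 7, A[0][1] + B[1][1] = 0 + -5 = -5) = -5 (attained at k = 1)
  C[1][0] = min over k of (A[1][0] + B[0][0] = -2 + -1 = -3, A[1][1] + B[1][0] = -5 + -3 = -8) = -8 (attained at k = 1)
  C[1][1] = min over k of (A[1][0] + B[0][1] = -2 + 8 = 6, A[1][1] + B[1][1] = -5 + -5 = -10) = -10 (attained at k = 1)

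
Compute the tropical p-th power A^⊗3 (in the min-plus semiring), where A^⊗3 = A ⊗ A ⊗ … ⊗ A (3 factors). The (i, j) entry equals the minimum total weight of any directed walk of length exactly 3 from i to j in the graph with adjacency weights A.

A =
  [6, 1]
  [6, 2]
A^⊗3 =
  [9, 5]
  [10, 6]

Each entry (A^⊗3)_ij equals the minimum over all length-3 walks i = v_0 → v_1 → … → v_3 = j of Σ_t A[v_t][v_{t+1}]. For example, for (i, j) = (0, 1) we minimise over 4 possible intermediate vertex sequences; the minimum is 5, attained along the walk 0 → 1 → 1 → 1.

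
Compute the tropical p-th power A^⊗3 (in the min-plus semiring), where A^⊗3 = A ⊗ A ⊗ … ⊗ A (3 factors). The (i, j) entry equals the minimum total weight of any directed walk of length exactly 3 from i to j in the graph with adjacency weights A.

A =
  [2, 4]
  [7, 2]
A^⊗3 =
  [6, 8]
  [11, 6]

Each entry (A^⊗3)_ij equals the minimum over all length-3 walks i = v_0 → v_1 → … → v_3 = j of Σ_t A[v_t][v_{t+1}]. For example, for (i, j) = (0, 1) we minimise over 4 possible intermediate vertex sequences; the minimum is 8, attained along the walk 0 → 0 → 0 → 1.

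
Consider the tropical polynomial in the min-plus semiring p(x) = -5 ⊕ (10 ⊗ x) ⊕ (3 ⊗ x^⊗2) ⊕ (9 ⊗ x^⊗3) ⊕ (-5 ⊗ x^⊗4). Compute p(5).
p(5) = -5

A tropical monomial a ⊗ x^⊗i evaluates to a + i · x. Evaluating each term at x = 5:
  Term 0 contributes -5 + 0 · 5 = -5
  Term 1 contributes 10 + 1 · 5 = 15
  Term 2 contributes 3 + 2 · 5 = 13
  Term 3 contributes 9 + 3 · 5 = 24
  Term 4 contributes -5 + 4 · 5 = 15
p(5) = ⊕ of these = min[-5, 15, 13, 24, 15] = -5.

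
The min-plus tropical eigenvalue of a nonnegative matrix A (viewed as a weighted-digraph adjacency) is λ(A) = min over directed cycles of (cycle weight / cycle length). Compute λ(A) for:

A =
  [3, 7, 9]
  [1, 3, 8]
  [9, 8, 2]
λ(A) = 2

Enumerate directed cycles and compute their means (weight / length). Sample:
  cycle 0 → 0: weight = 3, length = 1, mean = 3/1 ≈ 3.000
  cycle 1 → 1: weight = 3, length = 1, mean = 3/1 ≈ 3.000
  cycle 2 → 2: weight = 2, length = 1, mean = 2/1 ≈ 2.000
  cycle 0 → 1 → 0: weight = 8, length = 2, mean = 8/2 ≈ 4.000
  cycle 0 → 2 → 0: weight = 18, length = 2, mean = 18/2 ≈ 9.000
  cycle 1 → 0 → 1: weight = 8, length = 2, mean = 8/2 ≈ 4.000
Minimum mean = 2.000, attained e.g. along the cycle 2 → 2 with weight 2 and length 1. So λ(A) = 2/1 = 2.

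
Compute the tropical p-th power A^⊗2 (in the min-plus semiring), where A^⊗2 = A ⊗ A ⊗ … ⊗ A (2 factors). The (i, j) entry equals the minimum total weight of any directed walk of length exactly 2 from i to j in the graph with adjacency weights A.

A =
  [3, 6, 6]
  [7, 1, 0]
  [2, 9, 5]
A^⊗2 =
  [6, 7, 6]
  [2, 2, 1]
  [5, 8, 8]

Each entry (A^⊗2)_ij equals the minimum over all length-2 walks i = v_0 → v_1 → … → v_2 = j of Σ_t A[v_t][v_{t+1}]. For example, for (i, j) = (0, 2) we minimise over 3 possible intermediate vertex sequences; the minimum is 6, attained along the walk 0 → 1 → 2.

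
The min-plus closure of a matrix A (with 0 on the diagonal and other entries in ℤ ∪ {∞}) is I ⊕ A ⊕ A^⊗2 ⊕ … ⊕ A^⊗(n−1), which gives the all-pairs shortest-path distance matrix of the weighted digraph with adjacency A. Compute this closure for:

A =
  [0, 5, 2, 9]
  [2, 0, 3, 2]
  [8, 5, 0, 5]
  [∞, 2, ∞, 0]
Closure =
  [0, 5, 2, 7]
  [2, 0, 3, 2]
  [7, 5, 0, 5]
  [4, 2, 5, 0]

This is the Floyd-Warshall all-pairs shortest-path computation. For each intermediate vertex k = 0, 1, …, 3, update dist[i][j] ← min(dist[i][j], dist[i][k] + dist[k][j]). The final matrix gives, for each (i, j), the minimum total weight of any directed path from i to j (possibly empty when i = j).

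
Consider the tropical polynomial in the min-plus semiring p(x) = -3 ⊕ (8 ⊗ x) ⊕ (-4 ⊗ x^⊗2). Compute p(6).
p(6) = -3

A tropical monomial a ⊗ x^⊗i evaluates to a + i · x. Evaluating each term at x = 6:
  Term 0 contributes -3 + 0 · 6 = -3
  Term 1 contributes 8 + 1 · 6 = 14
  Term 2 contributes -4 + 2 · 6 = 8
p(6) = ⊕ of these = min[-3, 14, 8] = -3.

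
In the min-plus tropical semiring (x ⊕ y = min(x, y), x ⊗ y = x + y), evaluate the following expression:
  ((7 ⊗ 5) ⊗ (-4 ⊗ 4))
((7 ⊗ 5) ⊗ (-4 ⊗ 4)) = 12

Expand innermost to outermost. Recall ⊕ takes the minimum of its arguments and ⊗ takes their sum. Working out the expression ((7 ⊗ 5) ⊗ (-4 ⊗ 4)) gives 12.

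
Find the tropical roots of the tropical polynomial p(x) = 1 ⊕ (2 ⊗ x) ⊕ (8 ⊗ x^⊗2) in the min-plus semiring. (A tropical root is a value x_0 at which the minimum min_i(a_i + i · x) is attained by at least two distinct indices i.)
Roots: {-6, -1}

Each tropical root is a break point of the lower envelope of the lines y = a_i + i · x (there are 3 lines, with slopes 0, 1, ..., 2). Only the lines that attain the minimum somewhere contribute to roots; other lines are dominated. Here the surviving (envelope) indices are i = 2, i = 1, i = 0.
Intersections between consecutive envelope lines give the roots: for adjacent envelope indices i < j the intersection is x = (a_i − a_j) / (j − i). Reading off the sorted break points: {-6, -1}.
Verification: at each break x_0, at least two indices attain the minimum of min_i(a_i + i · x_0).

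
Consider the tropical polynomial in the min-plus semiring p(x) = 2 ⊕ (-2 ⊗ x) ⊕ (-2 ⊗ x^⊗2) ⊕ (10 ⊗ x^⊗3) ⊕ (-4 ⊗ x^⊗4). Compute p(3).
p(3) = 1

A tropical monomial a ⊗ x^⊗i evaluates to a + i · x. Evaluating each term at x = 3:
  Term 0 contributes 2 + 0 · 3 = 2
  Term 1 contributes -2 + 1 · 3 = 1
  Term 2 contributes -2 + 2 · 3 = 4
  Term 3 contributes 10 + 3 · 3 = 19
  Term 4 contributes -4 + 4 · 3 = 8
p(3) = ⊕ of these = min[2, 1, 4, 19, 8] = 1.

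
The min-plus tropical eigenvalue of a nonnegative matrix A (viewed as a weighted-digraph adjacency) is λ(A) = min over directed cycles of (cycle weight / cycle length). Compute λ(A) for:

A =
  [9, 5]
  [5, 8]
λ(A) = 5

Enumerate directed cycles and compute their means (weight / length). Sample:
  cycle 0 → 0: weight = 9, length = 1, mean = 9/1 ≈ 9.000
  cycle 1 → 1: weight = 8, length = 1, mean = 8/1 ≈ 8.000
  cycle 0 → 1 → 0: weight = 10, length = 2, mean = 10/2 ≈ 5.000
  cycle 1 → 0 → 1: weight = 10, length = 2, mean = 10/2 ≈ 5.000
Minimum mean = 5.000, attained e.g. along the cycle 0 → 1 → 0 with weight 10 and length 2. So λ(A) = 10/2 = 5.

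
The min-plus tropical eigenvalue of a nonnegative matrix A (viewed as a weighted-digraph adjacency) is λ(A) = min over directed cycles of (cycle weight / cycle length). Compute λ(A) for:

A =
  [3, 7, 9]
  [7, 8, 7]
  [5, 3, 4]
λ(A) = 3

Enumerate directed cycles and compute their means (weight / length). Sample:
  cycle 0 → 0: weight = 3, length = 1, mean = 3/1 ≈ 3.000
  cycle 1 → 1: weight = 8, length = 1, mean = 8/1 ≈ 8.000
  cycle 2 → 2: weight = 4, length = 1, mean = 4/1 ≈ 4.000
  cycle 0 → 1 → 0: weight = 14, length = 2, mean = 14/2 ≈ 7.000
  cycle 0 → 2 → 0: weight = 14, length = 2, mean = 14/2 ≈ 7.000
  cycle 1 → 0 → 1: weight = 14, length = 2, mean = 14/2 ≈ 7.000
Minimum mean = 3.000, attained e.g. along the cycle 0 → 0 with weight 3 and length 1. So λ(A) = 3/1 = 3.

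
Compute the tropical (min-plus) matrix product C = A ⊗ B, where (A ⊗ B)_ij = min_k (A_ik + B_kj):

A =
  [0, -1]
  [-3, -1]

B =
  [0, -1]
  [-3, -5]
A ⊗ B =
  [-4, -6]
  [-4, -6]

Apply the min-plus product entry-by-entry:
  C[0][0] = min over k of (A[0][0] + B[0][0] = 0 + 0 = 0, A[0][1] + B[1][0] = -1 + -3 = -4) = -4 (attained at k = 1)
  C[0][1] = min over k of (A[0][0] + B[0][1] = 0 + -1 = -1, A[0][1] + B[1][1] = -1 + -5 = -6) = -6 (attained at k = 1)
  C[1][0] = min over k of (A[1][0] + B[0][0] = -3 + 0 = -3, A[1][1] + B[1][0] = -1 + -3 = -4) = -4 (attained at k = 1)
  C[1][1] = min over k of (A[1][0] + B[0][1] = -3 + -1 = -4, A[1][1] + B[1][1] = -1 + -5 = -6) = -6 (attained at k = 1)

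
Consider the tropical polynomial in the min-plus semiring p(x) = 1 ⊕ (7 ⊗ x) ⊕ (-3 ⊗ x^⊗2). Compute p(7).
p(7) = 1

A tropical monomial a ⊗ x^⊗i evaluates to a + i · x. Evaluating each term at x = 7:
  Term 0 contributes 1 + 0 · 7 = 1
  Term 1 contributes 7 + 1 · 7 = 14
  Term 2 contributes -3 + 2 · 7 = 11
p(7) = ⊕ of these = min[1, 14, 11] = 1.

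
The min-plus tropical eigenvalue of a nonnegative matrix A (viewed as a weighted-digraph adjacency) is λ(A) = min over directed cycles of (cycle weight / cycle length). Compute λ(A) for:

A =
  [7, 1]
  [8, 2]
λ(A) = 2

Enumerate directed cycles and compute their means (weight / length). Sample:
  cycle 0 → 0: weight = 7, length = 1, mean = 7/1 ≈ 7.000
  cycle 1 → 1: weight = 2, length = 1, mean = 2/1 ≈ 2.000
  cycle 0 → 1 → 0: weight = 9, length = 2, mean = 9/2 ≈ 4.500
  cycle 1 → 0 → 1: weight = 9, length = 2, mean = 9/2 ≈ 4.500
Minimum mean = 2.000, attained e.g. along the cycle 1 → 1 with weight 2 and length 1. So λ(A) = 2/1 = 2.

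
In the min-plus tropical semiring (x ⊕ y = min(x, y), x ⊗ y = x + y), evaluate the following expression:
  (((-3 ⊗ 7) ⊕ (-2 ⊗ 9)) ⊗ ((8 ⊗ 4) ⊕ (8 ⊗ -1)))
(((-3 ⊗ 7) ⊕ (-2 ⊗ 9)) ⊗ ((8 ⊗ 4) ⊕ (8 ⊗ -1))) = 11

Expand innermost to outermost. Recall ⊕ takes the minimum of its arguments and ⊗ takes their sum. Working out the expression (((-3 ⊗ 7) ⊕ (-2 ⊗ 9)) ⊗ ((8 ⊗ 4) ⊕ (8 ⊗ -1))) gives 11.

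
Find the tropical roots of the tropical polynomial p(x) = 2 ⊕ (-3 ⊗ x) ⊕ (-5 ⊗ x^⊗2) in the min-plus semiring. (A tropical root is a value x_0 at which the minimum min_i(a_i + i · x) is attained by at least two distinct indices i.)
Roots: {2, 5}

Each tropical root is a break point of the lower envelope of the lines y = a_i + i · x (there are 3 lines, with slopes 0, 1, ..., 2). Only the lines that attain the minimum somewhere contribute to roots; other lines are dominated. Here the surviving (envelope) indices are i = 2, i = 1, i = 0.
Intersections between consecutive envelope lines give the roots: for adjacent envelope indices i < j the intersection is x = (a_i − a_j) / (j − i). Reading off the sorted break points: {2, 5}.
Verification: at each break x_0, at least two indices attain the minimum of min_i(a_i + i · x_0).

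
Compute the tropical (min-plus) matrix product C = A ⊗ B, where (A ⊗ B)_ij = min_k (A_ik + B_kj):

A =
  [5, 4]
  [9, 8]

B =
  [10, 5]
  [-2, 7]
A ⊗ B =
  [2, 10]
  [6, 14]

Apply the min-plus product entry-by-entry:
  C[0][0] = min over k of (A[0][0] + B[0][0] = 5 + 10 = 15, A[0][1] + B[1][0] = 4 + -2 = 2) = 2 (attained at k = 1)
  C[0][1] = min over k of (A[0][0] + B[0][1] = 5 + 5 = 10, A[0][1] + B[1][1] = 4 + 7 = 11) = 10 (attained at k = 0)
  C[1][0] = min over k of (A[1][0] + B[0][0] = 9 + 10 = 19, A[1][1] + B[1][0] = 8 + -2 = 6) = 6 (attained at k = 1)
  C[1][1] = min over k of (A[1][0] + B[0][1] = 9 + 5 = 14, A[1][1] + B[1][1] = 8 + 7 = 15) = 14 (attained at k = 0)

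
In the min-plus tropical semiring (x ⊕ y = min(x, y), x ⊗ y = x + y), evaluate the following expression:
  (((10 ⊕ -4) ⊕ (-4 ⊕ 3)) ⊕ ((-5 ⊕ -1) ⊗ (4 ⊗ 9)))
(((10 ⊕ -4) ⊕ (-4 ⊕ 3)) ⊕ ((-5 ⊕ -1) ⊗ (4 ⊗ 9))) = -4

Expand innermost to outermost. Recall ⊕ takes the minimum of its arguments and ⊗ takes their sum. Working out the expression (((10 ⊕ -4) ⊕ (-4 ⊕ 3)) ⊕ ((-5 ⊕ -1) ⊗ (4 ⊗ 9))) gives -4.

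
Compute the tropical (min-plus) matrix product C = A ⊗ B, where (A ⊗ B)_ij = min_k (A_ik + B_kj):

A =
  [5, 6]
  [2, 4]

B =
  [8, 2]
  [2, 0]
A ⊗ B =
  [8, 6]
  [6, 4]

Apply the min-plus product entry-by-entry:
  C[0][0] = min over k of (A[0][0] + B[0][0] = 5 + 8 = 13, A[0][1] + B[1][0] = 6 + 2 = 8) = 8 (attained at k = 1)
  C[0][1] = min over k of (A[0][0] + B[0][1] = 5 + 2 = 7, A[0][1] + B[1][1] = 6 + 0 = 6) = 6 (attained at k = 1)
  C[1][0] = min over k of (A[1][0] + B[0][0] = 2 + 8 = 10, A[1][1] + B[1][0] = 4 + 2 = 6) = 6 (attained at k = 1)
  C[1][1] = min over k of (A[1][0] + B[0][1] = 2 + 2 = 4, A[1][1] + B[1][1] = 4 + 0 = 4) = 4 (attained at k = 0)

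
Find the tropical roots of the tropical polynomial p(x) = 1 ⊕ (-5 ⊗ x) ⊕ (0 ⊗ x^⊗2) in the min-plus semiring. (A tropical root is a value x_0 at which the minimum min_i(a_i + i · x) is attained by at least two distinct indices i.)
Roots: {-5, 6}

Each tropical root is a break point of the lower envelope of the lines y = a_i + i · x (there are 3 lines, with slopes 0, 1, ..., 2). Only the lines that attain the minimum somewhere contribute to roots; other lines are dominated. Here the surviving (envelope) indices are i = 2, i = 1, i = 0.
Intersections between consecutive envelope lines give the roots: for adjacent envelope indices i < j the intersection is x = (a_i − a_j) / (j − i). Reading off the sorted break points: {-5, 6}.
Verification: at each break x_0, at least two indices attain the minimum of min_i(a_i + i · x_0).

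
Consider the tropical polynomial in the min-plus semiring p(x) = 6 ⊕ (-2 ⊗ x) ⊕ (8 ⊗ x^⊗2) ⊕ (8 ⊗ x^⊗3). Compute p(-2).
p(-2) = -4

A tropical monomial a ⊗ x^⊗i evaluates to a + i · x. Evaluating each term at x = -2:
  Term 0 contributes 6 + 0 · -2 = 6
  Term 1 contributes -2 + 1 · -2 = -4
  Term 2 contributes 8 + 2 · -2 = 4
  Term 3 contributes 8 + 3 · -2 = 2
p(-2) = ⊕ of these = min[6, -4, 4, 2] = -4.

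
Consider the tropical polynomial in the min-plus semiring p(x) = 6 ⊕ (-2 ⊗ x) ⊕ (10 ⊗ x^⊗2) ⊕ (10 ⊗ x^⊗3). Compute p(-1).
p(-1) = -3

A tropical monomial a ⊗ x^⊗i evaluates to a + i · x. Evaluating each term at x = -1:
  Term 0 contributes 6 + 0 · -1 = 6
  Term 1 contributes -2 + 1 · -1 = -3
  Term 2 contributes 10 + 2 · -1 = 8
  Term 3 contributes 10 + 3 · -1 = 7
p(-1) = ⊕ of these = min[6, -3, 8, 7] = -3.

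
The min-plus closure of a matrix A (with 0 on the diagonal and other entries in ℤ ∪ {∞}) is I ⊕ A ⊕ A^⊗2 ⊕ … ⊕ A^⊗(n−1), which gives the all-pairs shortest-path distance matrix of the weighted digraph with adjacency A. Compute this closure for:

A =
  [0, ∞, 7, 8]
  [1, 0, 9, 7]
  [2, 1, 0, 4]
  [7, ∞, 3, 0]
Closure =
  [0, 8, 7, 8]
  [1, 0, 8, 7]
  [2, 1, 0, 4]
  [5, 4, 3, 0]

This is the Floyd-Warshall all-pairs shortest-path computation. For each intermediate vertex k = 0, 1, …, 3, update dist[i][j] ← min(dist[i][j], dist[i][k] + dist[k][j]). The final matrix gives, for each (i, j), the minimum total weight of any directed path from i to j (possibly empty when i = j).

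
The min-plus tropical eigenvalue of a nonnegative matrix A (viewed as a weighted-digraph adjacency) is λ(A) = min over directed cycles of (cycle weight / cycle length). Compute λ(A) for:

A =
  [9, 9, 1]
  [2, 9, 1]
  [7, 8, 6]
λ(A) = 11/3

Enumerate directed cycles and compute their means (weight / length). Sample:
  cycle 0 → 0: weight = 9, length = 1, mean = 9/1 ≈ 9.000
  cycle 1 → 1: weight = 9, length = 1, mean = 9/1 ≈ 9.000
  cycle 2 → 2: weight = 6, length = 1, mean = 6/1 ≈ 6.000
  cycle 0 → 1 → 0: weight = 11, length = 2, mean = 11/2 ≈ 5.500
  cycle 0 → 2 → 0: weight = 8, length = 2, mean = 8/2 ≈ 4.000
  cycle 1 → 0 → 1: weight = 11, length = 2, mean = 11/2 ≈ 5.500
Minimum mean = 3.667, attained e.g. along the cycle 0 → 2 → 1 → 0 with weight 11 and length 3. So λ(A) = 11/3 = 11/3.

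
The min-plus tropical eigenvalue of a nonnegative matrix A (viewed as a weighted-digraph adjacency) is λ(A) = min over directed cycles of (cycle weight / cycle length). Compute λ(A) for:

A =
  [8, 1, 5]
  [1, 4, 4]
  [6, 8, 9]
λ(A) = 1

Enumerate directed cycles and compute their means (weight / length). Sample:
  cycle 0 → 0: weight = 8, length = 1, mean = 8/1 ≈ 8.000
  cycle 1 → 1: weight = 4, length = 1, mean = 4/1 ≈ 4.000
  cycle 2 → 2: weight = 9, length = 1, mean = 9/1 ≈ 9.000
  cycle 0 → 1 → 0: weight = 2, length = 2, mean = 2/2 ≈ 1.000
  cycle 0 → 2 → 0: weight = 11, length = 2, mean = 11/2 ≈ 5.500
  cycle 1 → 0 → 1: weight = 2, length = 2, mean = 2/2 ≈ 1.000
Minimum mean = 1.000, attained e.g. along the cycle 0 → 1 → 0 with weight 2 and length 2. So λ(A) = 2/2 = 1.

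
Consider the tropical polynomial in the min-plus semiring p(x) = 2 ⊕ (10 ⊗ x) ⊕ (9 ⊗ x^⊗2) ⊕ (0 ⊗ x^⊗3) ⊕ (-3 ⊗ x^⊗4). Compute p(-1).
p(-1) = -7

A tropical monomial a ⊗ x^⊗i evaluates to a + i · x. Evaluating each term at x = -1:
  Term 0 contributes 2 + 0 · -1 = 2
  Term 1 contributes 10 + 1 · -1 = 9
  Term 2 contributes 9 + 2 · -1 = 7
  Term 3 contributes 0 + 3 · -1 = -3
  Term 4 contributes -3 + 4 · -1 = -7
p(-1) = ⊕ of these = min[2, 9, 7, -3, -7] = -7.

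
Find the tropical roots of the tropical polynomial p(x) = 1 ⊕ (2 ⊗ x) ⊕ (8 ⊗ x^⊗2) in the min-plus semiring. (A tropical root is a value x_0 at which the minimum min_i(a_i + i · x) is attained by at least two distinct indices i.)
Roots: {-6, -1}

Each tropical root is a break point of the lower envelope of the lines y = a_i + i · x (there are 3 lines, with slopes 0, 1, ..., 2). Only the lines that attain the minimum somewhere contribute to roots; other lines are dominated. Here the surviving (envelope) indices are i = 2, i = 1, i = 0.
Intersections between consecutive envelope lines give the roots: for adjacent envelope indices i < j the intersection is x = (a_i − a_j) / (j − i). Reading off the sorted break points: {-6, -1}.
Verification: at each break x_0, at least two indices attain the minimum of min_i(a_i + i · x_0).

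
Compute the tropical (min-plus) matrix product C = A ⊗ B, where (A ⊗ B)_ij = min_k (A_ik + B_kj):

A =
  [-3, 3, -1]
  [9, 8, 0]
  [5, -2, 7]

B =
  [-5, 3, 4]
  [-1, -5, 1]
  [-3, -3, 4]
A ⊗ B =
  [-8, -4, 1]
  [-3, -3, 4]
  [-3, -7, -1]

Apply the min-plus product entry-by-entry:
  C[0][0] = min over k of (A[0][0] + B[0][0] = -3 + -5 = -8, A[0][1] + B[1][0] = 3 + -1 = 2, A[0][2] + B[2][0] = -1 + -3 = -4) = -8 (attained at k = 0)
  C[0][1] = min over k of (A[0][0] + B[0][1] = -3 + 3 = 0, A[0][1] + B[1][1] = 3 + -5 = -2, A[0][2] + B[2][1] = -1 + -3 = -4) = -4 (attained at k = 2)
  C[0][2] = min over k of (A[0][0] + B[0][2] = -3 + 4 = 1, A[0][1] + B[1][2] = 3 + 1 = 4, A[0][2] + B[2][2] = -1 + 4 = 3) = 1 (attained at k = 0)
  C[1][0] = min over k of (A[1][0] + B[0][0] = 9 + -5 = 4, A[1][1] + B[1][0] = 8 + -1 = 7, A[1][2] + B[2][0] = 0 + -3 = -3) = -3 (attained at k = 2)
  C[1][1] = min over k of (A[1][0] + B[0][1] = 9 + 3 = 12, A[1][1] + B[1][1] = 8 + -5 = 3, A[1][2] + B[2][1] = 0 + -3 = -3) = -3 (attained at k = 2)
  C[1][2] = min over k of (A[1][0] + B[0][2] = 9 + 4 = 13, A[1][1] + B[1][2] = 8 + 1 = 9, A[1][2] + B[2][2] = 0 + 4 = 4) = 4 (attained at k = 2)
  C[2][0] = min over k of (A[2][0] + B[0][0] = 5 + -5 = 0, A[2][1] + B[1][0] = -2 + -1 = -3, A[2][2] + B[2][0] = 7 + -3 = 4) = -3 (attained at k = 1)
  C[2][1] = min over k of (A[2][0] + B[0][1] = 5 + 3 = 8, A[2][1] + B[1][1] = -2 + -5 = -7, A[2][2] + B[2][1] = 7 + -3 = 4) = -7 (attained at k = 1)
  C[2][2] = min over k of (A[2][0] + B[0][2] = 5 + 4 = 9, A[2][1] + B[1][2] = -2 + 1 = -1, A[2][2] + B[2][2] = 7 + 4 = 11) = -1 (attained at k = 1)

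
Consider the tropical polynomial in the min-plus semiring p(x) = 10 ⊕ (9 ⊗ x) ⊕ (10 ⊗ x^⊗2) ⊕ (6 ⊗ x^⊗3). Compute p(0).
p(0) = 6

A tropical monomial a ⊗ x^⊗i evaluates to a + i · x. Evaluating each term at x = 0:
  Term 0 contributes 10 + 0 · 0 = 10
  Term 1 contributes 9 + 1 · 0 = 9
  Term 2 contributes 10 + 2 · 0 = 10
  Term 3 contributes 6 + 3 · 0 = 6
p(0) = ⊕ of these = min[10, 9, 10, 6] = 6.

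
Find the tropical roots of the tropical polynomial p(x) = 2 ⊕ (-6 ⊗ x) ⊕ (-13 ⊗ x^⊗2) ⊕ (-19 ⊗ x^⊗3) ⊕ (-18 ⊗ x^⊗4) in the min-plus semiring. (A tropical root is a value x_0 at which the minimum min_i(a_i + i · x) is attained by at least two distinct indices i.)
Roots: {-1, 6, 7, 8}

Each tropical root is a break point of the lower envelope of the lines y = a_i + i · x (there are 5 lines, with slopes 0, 1, ..., 4). Only the lines that attain the minimum somewhere contribute to roots; other lines are dominated. Here the surviving (envelope) indices are i = 4, i = 3, i = 2, i = 1, i = 0.
Intersections between consecutive envelope lines give the roots: for adjacent envelope indices i < j the intersection is x = (a_i − a_j) / (j − i). Reading off the sorted break points: {-1, 6, 7, 8}.
Verification: at each break x_0, at least two indices attain the minimum of min_i(a_i + i · x_0).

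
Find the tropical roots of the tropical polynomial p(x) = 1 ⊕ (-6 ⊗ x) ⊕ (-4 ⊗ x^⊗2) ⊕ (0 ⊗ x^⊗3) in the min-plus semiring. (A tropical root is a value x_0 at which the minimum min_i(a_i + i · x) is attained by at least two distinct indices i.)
Roots: {-4, -2, 7}

Each tropical root is a break point of the lower envelope of the lines y = a_i + i · x (there are 4 lines, with slopes 0, 1, ..., 3). Only the lines that attain the minimum somewhere contribute to roots; other lines are dominated. Here the surviving (envelope) indices are i = 3, i = 2, i = 1, i = 0.
Intersections between consecutive envelope lines give the roots: for adjacent envelope indices i < j the intersection is x = (a_i − a_j) / (j − i). Reading off the sorted break points: {-4, -2, 7}.
Verification: at each break x_0, at least two indices attain the minimum of min_i(a_i + i · x_0).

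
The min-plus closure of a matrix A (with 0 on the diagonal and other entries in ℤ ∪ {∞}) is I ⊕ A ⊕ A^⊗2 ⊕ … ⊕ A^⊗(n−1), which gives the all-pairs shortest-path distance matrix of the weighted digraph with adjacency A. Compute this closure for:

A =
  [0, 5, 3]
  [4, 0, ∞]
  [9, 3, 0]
Closure =
  [0, 5, 3]
  [4, 0, 7]
  [7, 3, 0]

This is the Floyd-Warshall all-pairs shortest-path computation. For each intermediate vertex k = 0, 1, …, 2, update dist[i][j] ← min(dist[i][j], dist[i][k] + dist[k][j]). The final matrix gives, for each (i, j), the minimum total weight of any directed path from i to j (possibly empty when i = j).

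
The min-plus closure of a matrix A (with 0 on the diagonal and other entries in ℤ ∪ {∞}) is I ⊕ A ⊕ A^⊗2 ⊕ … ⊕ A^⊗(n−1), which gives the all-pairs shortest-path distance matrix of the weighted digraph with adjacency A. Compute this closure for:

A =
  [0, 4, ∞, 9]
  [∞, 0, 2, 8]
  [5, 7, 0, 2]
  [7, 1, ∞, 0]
Closure =
  [0, 4, 6, 8]
  [7, 0, 2, 4]
  [5, 3, 0, 2]
  [7, 1, 3, 0]

This is the Floyd-Warshall all-pairs shortest-path computation. For each intermediate vertex k = 0, 1, …, 3, update dist[i][j] ← min(dist[i][j], dist[i][k] + dist[k][j]). The final matrix gives, for each (i, j), the minimum total weight of any directed path from i to j (possibly empty when i = j).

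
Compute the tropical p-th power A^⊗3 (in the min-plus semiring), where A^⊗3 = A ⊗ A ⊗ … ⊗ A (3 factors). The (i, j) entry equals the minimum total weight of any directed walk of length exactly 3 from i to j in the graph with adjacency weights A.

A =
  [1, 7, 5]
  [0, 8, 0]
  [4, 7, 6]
A^⊗3 =
  [3, 9, 7]
  [2, 8, 6]
  [6, 12, 10]

Each entry (A^⊗3)_ij equals the minimum over all length-3 walks i = v_0 → v_1 → … → v_3 = j of Σ_t A[v_t][v_{t+1}]. For example, for (i, j) = (0, 2) we minimise over 9 possible intermediate vertex sequences; the minimum is 7, attained along the walk 0 → 0 → 0 → 2.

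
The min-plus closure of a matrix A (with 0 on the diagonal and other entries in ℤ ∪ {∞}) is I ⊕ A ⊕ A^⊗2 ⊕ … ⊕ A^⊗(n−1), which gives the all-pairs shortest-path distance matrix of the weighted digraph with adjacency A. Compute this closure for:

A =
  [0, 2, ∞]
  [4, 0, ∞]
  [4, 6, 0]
Closure =
  [0, 2, ∞]
  [4, 0, ∞]
  [4, 6, 0]

This is the Floyd-Warshall all-pairs shortest-path computation. For each intermediate vertex k = 0, 1, …, 2, update dist[i][j] ← min(dist[i][j], dist[i][k] + dist[k][j]). The final matrix gives, for each (i, j), the minimum total weight of any directed path from i to j (possibly empty when i = j).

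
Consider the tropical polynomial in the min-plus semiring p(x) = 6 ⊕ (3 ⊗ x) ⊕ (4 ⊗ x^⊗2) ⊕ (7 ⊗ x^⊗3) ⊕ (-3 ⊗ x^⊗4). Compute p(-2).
p(-2) = -11

A tropical monomial a ⊗ x^⊗i evaluates to a + i · x. Evaluating each term at x = -2:
  Term 0 contributes 6 + 0 · -2 = 6
  Term 1 contributes 3 + 1 · -2 = 1
  Term 2 contributes 4 + 2 · -2 = 0
  Term 3 contributes 7 + 3 · -2 = 1
  Term 4 contributes -3 + 4 · -2 = -11
p(-2) = ⊕ of these = min[6, 1, 0, 1, -11] = -11.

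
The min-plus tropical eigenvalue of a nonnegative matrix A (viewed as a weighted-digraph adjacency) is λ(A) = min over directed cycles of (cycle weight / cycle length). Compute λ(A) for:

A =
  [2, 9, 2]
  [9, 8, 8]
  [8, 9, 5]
λ(A) = 2

Enumerate directed cycles and compute their means (weight / length). Sample:
  cycle 0 → 0: weight = 2, length = 1, mean = 2/1 ≈ 2.000
  cycle 1 → 1: weight = 8, length = 1, mean = 8/1 ≈ 8.000
  cycle 2 → 2: weight = 5, length = 1, mean = 5/1 ≈ 5.000
  cycle 0 → 1 → 0: weight = 18, length = 2, mean = 18/2 ≈ 9.000
  cycle 0 → 2 → 0: weight = 10, length = 2, mean = 10/2 ≈ 5.000
  cycle 1 → 0 → 1: weight = 18, length = 2, mean = 18/2 ≈ 9.000
Minimum mean = 2.000, attained e.g. along the cycle 0 → 0 with weight 2 and length 1. So λ(A) = 2/1 = 2.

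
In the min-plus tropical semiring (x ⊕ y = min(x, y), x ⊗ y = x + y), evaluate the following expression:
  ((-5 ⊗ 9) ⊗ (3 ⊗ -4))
((-5 ⊗ 9) ⊗ (3 ⊗ -4)) = 3

Expand innermost to outermost. Recall ⊕ takes the minimum of its arguments and ⊗ takes their sum. Working out the expression ((-5 ⊗ 9) ⊗ (3 ⊗ -4)) gives 3.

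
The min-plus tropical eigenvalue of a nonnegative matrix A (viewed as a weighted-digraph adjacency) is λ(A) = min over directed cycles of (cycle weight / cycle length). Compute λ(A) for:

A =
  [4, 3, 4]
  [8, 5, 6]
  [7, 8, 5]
λ(A) = 4

Enumerate directed cycles and compute their means (weight / length). Sample:
  cycle 0 → 0: weight = 4, length = 1, mean = 4/1 ≈ 4.000
  cycle 1 → 1: weight = 5, length = 1, mean = 5/1 ≈ 5.000
  cycle 2 → 2: weight = 5, length = 1, mean = 5/1 ≈ 5.000
  cycle 0 → 1 → 0: weight = 11, length = 2, mean = 11/2 ≈ 5.500
  cycle 0 → 2 → 0: weight = 11, length = 2, mean = 11/2 ≈ 5.500
  cycle 1 → 0 → 1: weight = 11, length = 2, mean = 11/2 ≈ 5.500
Minimum mean = 4.000, attained e.g. along the cycle 0 → 0 with weight 4 and length 1. So λ(A) = 4/1 = 4.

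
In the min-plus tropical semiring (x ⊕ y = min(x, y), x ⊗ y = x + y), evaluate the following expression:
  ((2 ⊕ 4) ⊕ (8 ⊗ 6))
((2 ⊕ 4) ⊕ (8 ⊗ 6)) = 2

Expand innermost to outermost. Recall ⊕ takes the minimum of its arguments and ⊗ takes their sum. Working out the expression ((2 ⊕ 4) ⊕ (8 ⊗ 6)) gives 2.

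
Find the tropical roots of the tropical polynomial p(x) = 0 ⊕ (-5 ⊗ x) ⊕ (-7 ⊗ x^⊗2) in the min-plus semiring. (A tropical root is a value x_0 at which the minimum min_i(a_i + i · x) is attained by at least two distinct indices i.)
Roots: {2, 5}

Each tropical root is a break point of the lower envelope of the lines y = a_i + i · x (there are 3 lines, with slopes 0, 1, ..., 2). Only the lines that attain the minimum somewhere contribute to roots; other lines are dominated. Here the surviving (envelope) indices are i = 2, i = 1, i = 0.
Intersections between consecutive envelope lines give the roots: for adjacent envelope indices i < j the intersection is x = (a_i − a_j) / (j − i). Reading off the sorted break points: {2, 5}.
Verification: at each break x_0, at least two indices attain the minimum of min_i(a_i + i · x_0).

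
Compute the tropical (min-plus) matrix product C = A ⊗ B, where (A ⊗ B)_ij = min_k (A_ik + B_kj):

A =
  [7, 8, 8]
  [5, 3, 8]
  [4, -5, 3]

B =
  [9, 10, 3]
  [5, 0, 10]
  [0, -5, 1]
A ⊗ B =
  [8, 3, 9]
  [8, 3, 8]
  [0, -5, 4]

Apply the min-plus product entry-by-entry:
  C[0][0] = min over k of (A[0][0] + B[0][0] = 7 + 9 = 16, A[0][1] + B[1][0] = 8 + 5 = 13, A[0][2] + B[2][0] = 8 + 0 = 8) = 8 (attained at k = 2)
  C[0][1] = min over k of (A[0][0] + B[0][1] = 7 + 10 = 17, A[0][1] + B[1][1] = 8 + 0 = 8, A[0][2] + B[2][1] = 8 + -5 = 3) = 3 (attained at k = 2)
  C[0][2] = min over k of (A[0][0] + B[0][2] = 7 + 3 = 10, A[0][1] + B[1][2] = 8 + 10 = 18, A[0][2] + B[2][2] = 8 + 1 = 9) = 9 (attained at k = 2)
  C[1][0] = min over k of (A[1][0] + B[0][0] = 5 + 9 = 14, A[1][1] + B[1][0] = 3 + 5 = 8, A[1][2] + B[2][0] = 8 + 0 = 8) = 8 (attained at k = 1)
  C[1][1] = min over k of (A[1][0] + B[0][1] = 5 + 10 = 15, A[1][1] + B[1][1] = 3 + 0 = 3, A[1][2] + B[2][1] = 8 + -5 = 3) = 3 (attained at k = 1)
  C[1][2] = min over k of (A[1][0] + B[0][2] = 5 + 3 = 8, A[1][1] + B[1][2] = 3 + 10 = 13, A[1][2] + B[2][2] = 8 + 1 = 9) = 8 (attained at k = 0)
  C[2][0] = min over k of (A[2][0] + B[0][0] = 4 + 9 = 13, A[2][1] + B[1][0] = -5 + 5 = 0, A[2][2] + B[2][0] = 3 + 0 = 3) = 0 (attained at k = 1)
  C[2][1] = min over k of (A[2][0] + B[0][1] = 4 + 10 = 14, A[2][1] + B[1][1] = -5 + 0 = -5, A[2][2] + B[2][1] = 3 + -5 = -2) = -5 (attained at k = 1)
  C[2][2] = min over k of (A[2][0] + B[0][2] = 4 + 3 = 7, A[2][1] + B[1][2] = -5 + 10 = 5, A[2][2] + B[2][2] = 3 + 1 = 4) = 4 (attained at k = 2)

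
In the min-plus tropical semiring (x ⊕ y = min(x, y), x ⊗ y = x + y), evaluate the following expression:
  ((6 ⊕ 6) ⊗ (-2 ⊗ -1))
((6 ⊕ 6) ⊗ (-2 ⊗ -1)) = 3

Expand innermost to outermost. Recall ⊕ takes the minimum of its arguments and ⊗ takes their sum. Working out the expression ((6 ⊕ 6) ⊗ (-2 ⊗ -1)) gives 3.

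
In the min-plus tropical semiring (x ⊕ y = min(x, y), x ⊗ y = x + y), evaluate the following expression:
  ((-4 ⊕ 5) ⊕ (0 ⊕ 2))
((-4 ⊕ 5) ⊕ (0 ⊕ 2)) = -4

Expand innermost to outermost. Recall ⊕ takes the minimum of its arguments and ⊗ takes their sum. Working out the expression ((-4 ⊕ 5) ⊕ (0 ⊕ 2)) gives -4.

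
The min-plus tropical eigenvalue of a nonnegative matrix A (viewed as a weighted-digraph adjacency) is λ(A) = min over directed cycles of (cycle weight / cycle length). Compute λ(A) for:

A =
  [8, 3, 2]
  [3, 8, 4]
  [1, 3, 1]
λ(A) = 1

Enumerate directed cycles and compute their means (weight / length). Sample:
  cycle 0 → 0: weight = 8, length = 1, mean = 8/1 ≈ 8.000
  cycle 1 → 1: weight = 8, length = 1, mean = 8/1 ≈ 8.000
  cycle 2 → 2: weight = 1, length = 1, mean = 1/1 ≈ 1.000
  cycle 0 → 1 → 0: weight = 6, length = 2, mean = 6/2 ≈ 3.000
  cycle 0 → 2 → 0: weight = 3, length = 2, mean = 3/2 ≈ 1.500
  cycle 1 → 0 → 1: weight = 6, length = 2, mean = 6/2 ≈ 3.000
Minimum mean = 1.000, attained e.g. along the cycle 2 → 2 with weight 1 and length 1. So λ(A) = 1/1 = 1.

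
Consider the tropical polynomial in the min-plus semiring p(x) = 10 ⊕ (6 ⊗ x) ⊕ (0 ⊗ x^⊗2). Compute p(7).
p(7) = 10

A tropical monomial a ⊗ x^⊗i evaluates to a + i · x. Evaluating each term at x = 7:
  Term 0 contributes 10 + 0 · 7 = 10
  Term 1 contributes 6 + 1 · 7 = 13
  Term 2 contributes 0 + 2 · 7 = 14
p(7) = ⊕ of these = min[10, 13, 14] = 10.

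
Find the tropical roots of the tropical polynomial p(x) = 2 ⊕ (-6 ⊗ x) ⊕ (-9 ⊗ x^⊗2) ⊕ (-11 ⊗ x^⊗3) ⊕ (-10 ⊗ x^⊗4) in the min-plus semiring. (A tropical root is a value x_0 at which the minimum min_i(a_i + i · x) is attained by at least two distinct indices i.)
Roots: {-1, 2, 3, 8}

Each tropical root is a break point of the lower envelope of the lines y = a_i + i · x (there are 5 lines, with slopes 0, 1, ..., 4). Only the lines that attain the minimum somewhere contribute to roots; other lines are dominated. Here the surviving (envelope) indices are i = 4, i = 3, i = 2, i = 1, i = 0.
Intersections between consecutive envelope lines give the roots: for adjacent envelope indices i < j the intersection is x = (a_i − a_j) / (j − i). Reading off the sorted break points: {-1, 2, 3, 8}.
Verification: at each break x_0, at least two indices attain the minimum of min_i(a_i + i · x_0).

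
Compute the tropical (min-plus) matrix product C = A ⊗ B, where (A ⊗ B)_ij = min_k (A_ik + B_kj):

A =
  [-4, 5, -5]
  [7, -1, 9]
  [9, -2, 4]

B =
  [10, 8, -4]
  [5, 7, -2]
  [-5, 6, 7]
A ⊗ B =
  [-10, 1, -8]
  [4, 6, -3]
  [-1, 5, -4]

Apply the min-plus product entry-by-entry:
  C[0][0] = min over k of (A[0][0] + B[0][0] = -4 + 10 = 6, A[0][1] + B[1][0] = 5 + 5 = 10, A[0][2] + B[2][0] = -5 + -5 = -10) = -10 (attained at k = 2)
  C[0][1] = min over k of (A[0][0] + B[0][1] = -4 + 8 = 4, A[0][1] + B[1][1] = 5 + 7 = 12, A[0][2] + B[2][1] = -5 + 6 = 1) = 1 (attained at k = 2)
  C[0][2] = min over k of (A[0][0] + B[0][2] = -4 + -4 = -8, A[0][1] + B[1][2] = 5 + -2 = 3, A[0][2] + B[2][2] = -5 + 7 = 2) = -8 (attained at k = 0)
  C[1][0] = min over k of (A[1][0] + B[0][0] = 7 + 10 = 17, A[1][1] + B[1][0] = -1 + 5 = 4, A[1][2] + B[2][0] = 9 + -5 = 4) = 4 (attained at k = 1)
  C[1][1] = min over k of (A[1][0] + B[0][1] = 7 + 8 = 15, A[1][1] + B[1][1] = -1 + 7 = 6, A[1][2] + B[2][1] = 9 + 6 = 15) = 6 (attained at k = 1)
  C[1][2] = min over k of (A[1][0] + B[0][2] = 7 + -4 = 3, A[1][1] + B[1][2] = -1 + -2 = -3, A[1][2] + B[2][2] = 9 + 7 = 16) = -3 (attained at k = 1)
  C[2][0] = min over k of (A[2][0] + B[0][0] = 9 + 10 = 19, A[2][1] + B[1][0] = -2 + 5 = 3, A[2][2] + B[2][0] = 4 + -5 = -1) = -1 (attained at k = 2)
  C[2][1] = min over k of (A[2][0] + B[0][1] = 9 + 8 = 17, A[2][1] + B[1][1] = -2 + 7 = 5, A[2][2] + B[2][1] = 4 + 6 = 10) = 5 (attained at k = 1)
  C[2][2] = min over k of (A[2][0] + B[0][2] = 9 + -4 = 5, A[2][1] + B[1][2] = -2 + -2 = -4, A[2][2] + B[2][2] = 4 + 7 = 11) = -4 (attained at k = 1)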